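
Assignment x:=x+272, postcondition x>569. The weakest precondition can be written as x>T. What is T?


Formula: wp(x:=E, P) = P[E/x] (substitute E for x in postcondition)
Step 1: Postcondition: x>569
Step 2: Substitute x+272 for x: x+272>569
Step 3: Solve for x: x > 569-272 = 297

297


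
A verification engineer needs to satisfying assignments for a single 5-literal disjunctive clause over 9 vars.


Step 1: Total=2^9=512
Step 2: Unsat when all 5 false: 2^4=16
Step 3: Sat=512-16=496

496


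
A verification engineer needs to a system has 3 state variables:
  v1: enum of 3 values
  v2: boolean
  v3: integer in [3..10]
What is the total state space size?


State space = product of domain sizes of all variables.
Domain sizes:
  v1 (enum of 3 values): 3
  v2 (boolean): 2
  v3 (integer in [3..10]): 8
Product = 3 * 2 * 8 = 48

48


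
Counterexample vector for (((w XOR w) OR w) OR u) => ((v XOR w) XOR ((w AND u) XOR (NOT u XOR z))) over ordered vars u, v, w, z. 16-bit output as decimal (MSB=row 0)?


F1 = (((w XOR w) OR w) OR u)
F2 = ((v XOR w) XOR ((w AND u) XOR (NOT u XOR z)))
Counterexample to F1=>F2 is where F1=1 and F2=0.
Evaluate each row (bits = u,v,w,z, MSB first):
  row 0 [0000]: F1=0 F2=1 -> F1&~F2 -> 0
  row 1 [0001]: F1=0 F2=0 -> F1&~F2 -> 0
  row 2 [0010]: F1=1 F2=0 -> F1&~F2 -> 1
  row 3 [0011]: F1=1 F2=1 -> F1&~F2 -> 0
  row 4 [0100]: F1=0 F2=0 -> F1&~F2 -> 0
  row 5 [0101]: F1=0 F2=1 -> F1&~F2 -> 0
  row 6 [0110]: F1=1 F2=1 -> F1&~F2 -> 0
  row 7 [0111]: F1=1 F2=0 -> F1&~F2 -> 1
  row 8 [1000]: F1=1 F2=0 -> F1&~F2 -> 1
  row 9 [1001]: F1=1 F2=1 -> F1&~F2 -> 0
  row 10 [1010]: F1=1 F2=0 -> F1&~F2 -> 1
  row 11 [1011]: F1=1 F2=1 -> F1&~F2 -> 0
  row 12 [1100]: F1=1 F2=1 -> F1&~F2 -> 0
  row 13 [1101]: F1=1 F2=0 -> F1&~F2 -> 1
  row 14 [1110]: F1=1 F2=1 -> F1&~F2 -> 0
  row 15 [1111]: F1=1 F2=0 -> F1&~F2 -> 1
Full result column, 4 rows per line (u,v fixed per line; w,z runs 00..11 left to right):
  rows 0-3 [u,v=00]: 0010  = hex 2
  rows 4-7 [u,v=01]: 0001  = hex 1
  rows 8-11 [u,v=10]: 1010  = hex A
  rows 12-15 [u,v=11]: 0101  = hex 5
Counterexample vector (row 0 .. row 15) = 0010000110100101
Output column grouped in 4s = 0010 0001 1010 0101 = 0x21A5
Convert to decimal digit by digit (value = value*16 + digit):
  2 -> 2
  2*16 + 1 = 33
  33*16 + 10 (A) = 538
  538*16 + 5 = 8613
Decimal = 8613

8613


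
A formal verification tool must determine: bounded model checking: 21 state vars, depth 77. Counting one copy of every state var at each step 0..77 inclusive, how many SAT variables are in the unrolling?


BMC unrolls to depth k, creating one copy of each state var for steps 0..k.
Step count = 77 + 1 = 78 (steps 0 through 77)
Vars per step = 21
Total = 21 * 78 = 1638

1638


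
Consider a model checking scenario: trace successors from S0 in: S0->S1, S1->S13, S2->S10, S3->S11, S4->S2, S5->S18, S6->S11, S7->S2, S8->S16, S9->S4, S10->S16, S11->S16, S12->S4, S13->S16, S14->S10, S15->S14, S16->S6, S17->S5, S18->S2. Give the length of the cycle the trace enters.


Trace from S0 until a state repeats:
  S0 -> S1 -> S13 -> S16 -> S6 -> S11 -> S16
S16 first seen at step 3, revisited at step 6.
Cycle length = 6 - 3 = 3

3


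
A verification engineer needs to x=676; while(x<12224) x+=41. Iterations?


Step 1: x goes from 676 toward 12224 by 41; the body runs while x<12224, so iterations = ceil((bound-start)/step)
Step 2: Distance=11548
Step 3: ceil(11548/41)=282

282


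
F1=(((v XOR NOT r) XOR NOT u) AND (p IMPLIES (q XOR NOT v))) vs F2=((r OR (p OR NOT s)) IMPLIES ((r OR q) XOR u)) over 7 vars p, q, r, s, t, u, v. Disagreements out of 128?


F1 = (((v XOR NOT r) XOR NOT u) AND (p IMPLIES (q XOR NOT v)))
F2 = ((r OR (p OR NOT s)) IMPLIES ((r OR q) XOR u))
Evaluate both on each of 128 rows (bits = p,q,r,s,t,u,v):
  row 0 [0000000]: F1=0 F2=0 -> 0
  row 1 [0000001]: F1=1 F2=0 (differ) -> 1
  row 2 [0000010]: F1=1 F2=1 -> 0
  row 3 [0000011]: F1=0 F2=1 (differ) -> 1
  row 4 [0000100]: F1=0 F2=0 -> 0
  (every remaining row is evaluated the same way; all 128 results are listed next)
Full result column, 8 rows per line (p,q,r,s fixed per line; t,u,v runs 000..111 left to right):
  rows 0-7 [p,q,r,s=0000]: 01010101  (ones: 4)
  rows 8-15 [p,q,r,s=0001]: 10011001  (ones: 4)
  rows 16-23 [p,q,r,s=0010]: 01010101  (ones: 4)
  rows 24-31 [p,q,r,s=0011]: 01010101  (ones: 4)
  rows 32-39 [p,q,r,s=0100]: 10101010  (ones: 4)
  rows 40-47 [p,q,r,s=0101]: 10011001  (ones: 4)
  rows 48-55 [p,q,r,s=0110]: 01010101  (ones: 4)
  rows 56-63 [p,q,r,s=0111]: 01010101  (ones: 4)
  rows 64-71 [p,q,r,s=1000]: 00010001  (ones: 2)
  rows 72-79 [p,q,r,s=1001]: 00010001  (ones: 2)
  rows 80-87 [p,q,r,s=1010]: 01000100  (ones: 2)
  rows 88-95 [p,q,r,s=1011]: 01000100  (ones: 2)
  rows 96-103 [p,q,r,s=1100]: 10001000  (ones: 2)
  rows 104-111 [p,q,r,s=1101]: 10001000  (ones: 2)
  rows 112-119 [p,q,r,s=1110]: 11011101  (ones: 6)
  rows 120-127 [p,q,r,s=1111]: 11011101  (ones: 6)
Disagreements = 4+4+4+4+4+4+4+4+2+2+2+2+2+2+6+6 = 56

56


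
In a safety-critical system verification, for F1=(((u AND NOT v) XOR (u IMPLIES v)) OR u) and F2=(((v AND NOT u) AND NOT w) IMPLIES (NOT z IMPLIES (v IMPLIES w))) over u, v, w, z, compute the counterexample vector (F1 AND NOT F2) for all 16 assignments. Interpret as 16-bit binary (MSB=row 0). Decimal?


F1 = (((u AND NOT v) XOR (u IMPLIES v)) OR u)
F2 = (((v AND NOT u) AND NOT w) IMPLIES (NOT z IMPLIES (v IMPLIES w)))
Counterexample to F1=>F2 is where F1=1 and F2=0.
Evaluate each row (bits = u,v,w,z, MSB first):
  row 0 [0000]: F1=1 F2=1 -> F1&~F2 -> 0
  row 1 [0001]: F1=1 F2=1 -> F1&~F2 -> 0
  row 2 [0010]: F1=1 F2=1 -> F1&~F2 -> 0
  row 3 [0011]: F1=1 F2=1 -> F1&~F2 -> 0
  row 4 [0100]: F1=1 F2=0 -> F1&~F2 -> 1
  row 5 [0101]: F1=1 F2=1 -> F1&~F2 -> 0
  row 6 [0110]: F1=1 F2=1 -> F1&~F2 -> 0
  row 7 [0111]: F1=1 F2=1 -> F1&~F2 -> 0
  row 8 [1000]: F1=1 F2=1 -> F1&~F2 -> 0
  row 9 [1001]: F1=1 F2=1 -> F1&~F2 -> 0
  row 10 [1010]: F1=1 F2=1 -> F1&~F2 -> 0
  row 11 [1011]: F1=1 F2=1 -> F1&~F2 -> 0
  row 12 [1100]: F1=1 F2=1 -> F1&~F2 -> 0
  row 13 [1101]: F1=1 F2=1 -> F1&~F2 -> 0
  row 14 [1110]: F1=1 F2=1 -> F1&~F2 -> 0
  row 15 [1111]: F1=1 F2=1 -> F1&~F2 -> 0
Full result column, 4 rows per line (u,v fixed per line; w,z runs 00..11 left to right):
  rows 0-3 [u,v=00]: 0000  = hex 0
  rows 4-7 [u,v=01]: 1000  = hex 8
  rows 8-11 [u,v=10]: 0000  = hex 0
  rows 12-15 [u,v=11]: 0000  = hex 0
Counterexample vector (row 0 .. row 15) = 0000100000000000
Output column grouped in 4s = 0000 1000 0000 0000 = 0x0800
Convert to decimal digit by digit (value = value*16 + digit):
  0 -> 0
  0*16 + 8 = 8
  8*16 + 0 = 128
  128*16 + 0 = 2048
Decimal = 2048

2048


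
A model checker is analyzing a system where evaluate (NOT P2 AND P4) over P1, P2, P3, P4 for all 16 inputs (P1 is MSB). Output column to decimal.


Formula: (NOT P2 AND P4) over P1, P2, P3, P4 (16 rows)
Evaluate each row (bits = P1,P2,P3,P4, MSB first):
  row 0 [0000]: (NOT 0 AND 0) -> 0
  row 1 [0001]: (NOT 0 AND 1) -> 1
  row 2 [0010]: (NOT 0 AND 0) -> 0
  row 3 [0011]: (NOT 0 AND 1) -> 1
  row 4 [0100]: (NOT 1 AND 0) -> 0
  row 5 [0101]: (NOT 1 AND 1) -> 0
  row 6 [0110]: (NOT 1 AND 0) -> 0
  row 7 [0111]: (NOT 1 AND 1) -> 0
  row 8 [1000]: (NOT 0 AND 0) -> 0
  row 9 [1001]: (NOT 0 AND 1) -> 1
  row 10 [1010]: (NOT 0 AND 0) -> 0
  row 11 [1011]: (NOT 0 AND 1) -> 1
  row 12 [1100]: (NOT 1 AND 0) -> 0
  row 13 [1101]: (NOT 1 AND 1) -> 0
  row 14 [1110]: (NOT 1 AND 0) -> 0
  row 15 [1111]: (NOT 1 AND 1) -> 0
Full result column, 4 rows per line (P1,P2 fixed per line; P3,P4 runs 00..11 left to right):
  rows 0-3 [P1,P2=00]: 0101  = hex 5
  rows 4-7 [P1,P2=01]: 0000  = hex 0
  rows 8-11 [P1,P2=10]: 0101  = hex 5
  rows 12-15 [P1,P2=11]: 0000  = hex 0
Output column (row 0 .. row 15) = 0101000001010000
Output column grouped in 4s = 0101 0000 0101 0000 = 0x5050
Convert to decimal digit by digit (value = value*16 + digit):
  5 -> 5
  5*16 + 0 = 80
  80*16 + 5 = 1285
  1285*16 + 0 = 20560
Decimal = 20560

20560


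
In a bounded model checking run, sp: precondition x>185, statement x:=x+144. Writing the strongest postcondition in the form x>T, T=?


Formula: sp(P, x:=E) = exists old_x. (x = E[old_x/x]) AND P[old_x/x] (old_x is the value of x before the assignment; eliminate old_x by solving x = E[old_x/x] for old_x)
Step 1: Precondition P: x>185, i.e. old_x > 185
Step 2: Assignment gives x = old_x + 144, so old_x = x - 144
Step 3: Substitute into P: x - 144 > 185
Step 4: Simplify: x > 185+144 = 329

329


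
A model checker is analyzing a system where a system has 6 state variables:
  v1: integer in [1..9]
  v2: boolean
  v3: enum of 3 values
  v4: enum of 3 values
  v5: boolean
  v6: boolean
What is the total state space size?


State space = product of domain sizes of all variables.
Domain sizes:
  v1 (integer in [1..9]): 9
  v2 (boolean): 2
  v3 (enum of 3 values): 3
  v4 (enum of 3 values): 3
  v5 (boolean): 2
  v6 (boolean): 2
Product = 9 * 2 * 3 * 3 * 2 * 2 = 648

648


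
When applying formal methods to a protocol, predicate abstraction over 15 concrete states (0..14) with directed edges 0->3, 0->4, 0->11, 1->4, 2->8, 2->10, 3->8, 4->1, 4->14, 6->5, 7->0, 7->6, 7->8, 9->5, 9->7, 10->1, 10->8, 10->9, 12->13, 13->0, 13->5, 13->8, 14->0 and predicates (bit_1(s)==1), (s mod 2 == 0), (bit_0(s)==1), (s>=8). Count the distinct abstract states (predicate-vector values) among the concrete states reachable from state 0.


BFS from 0:
Concrete reachable: {0, 1, 3, 4, 8, 11, 14}
Abstract via predicates (bit_1(s)==1), (s mod 2 == 0), (bit_0(s)==1), (s>=8):
  (0,0,1,0) <- {1}
  (0,1,0,0) <- {0, 4}
  (0,1,0,1) <- {8}
  (1,0,1,0) <- {3}
  (1,0,1,1) <- {11}
  (1,1,0,1) <- {14}
Distinct abstract states = 6

6


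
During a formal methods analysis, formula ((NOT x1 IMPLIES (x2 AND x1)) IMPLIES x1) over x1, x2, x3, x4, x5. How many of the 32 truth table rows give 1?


Formula: ((NOT x1 IMPLIES (x2 AND x1)) IMPLIES x1) over 5 vars (32 rows)
Evaluate each row (x1, x2, x3, x4, x5 as bits, MSB first):
  row 0 [00000]: ((NOT 0 IMPLIES (0 AND 0)) IMPLIES 0) -> 1
  row 1 [00001]: ((NOT 0 IMPLIES (0 AND 0)) IMPLIES 0) -> 1
  row 2 [00010]: ((NOT 0 IMPLIES (0 AND 0)) IMPLIES 0) -> 1
  row 3 [00011]: ((NOT 0 IMPLIES (0 AND 0)) IMPLIES 0) -> 1
  row 4 [00100]: ((NOT 0 IMPLIES (0 AND 0)) IMPLIES 0) -> 1
  row 5 [00101]: ((NOT 0 IMPLIES (0 AND 0)) IMPLIES 0) -> 1
  row 6 [00110]: ((NOT 0 IMPLIES (0 AND 0)) IMPLIES 0) -> 1
  row 7 [00111]: ((NOT 0 IMPLIES (0 AND 0)) IMPLIES 0) -> 1
  row 8 [01000]: ((NOT 0 IMPLIES (1 AND 0)) IMPLIES 0) -> 1
  row 9 [01001]: ((NOT 0 IMPLIES (1 AND 0)) IMPLIES 0) -> 1
  row 10 [01010]: ((NOT 0 IMPLIES (1 AND 0)) IMPLIES 0) -> 1
  row 11 [01011]: ((NOT 0 IMPLIES (1 AND 0)) IMPLIES 0) -> 1
  row 12 [01100]: ((NOT 0 IMPLIES (1 AND 0)) IMPLIES 0) -> 1
  row 13 [01101]: ((NOT 0 IMPLIES (1 AND 0)) IMPLIES 0) -> 1
  row 14 [01110]: ((NOT 0 IMPLIES (1 AND 0)) IMPLIES 0) -> 1
  row 15 [01111]: ((NOT 0 IMPLIES (1 AND 0)) IMPLIES 0) -> 1
  row 16 [10000]: ((NOT 1 IMPLIES (0 AND 1)) IMPLIES 1) -> 1
  row 17 [10001]: ((NOT 1 IMPLIES (0 AND 1)) IMPLIES 1) -> 1
  row 18 [10010]: ((NOT 1 IMPLIES (0 AND 1)) IMPLIES 1) -> 1
  row 19 [10011]: ((NOT 1 IMPLIES (0 AND 1)) IMPLIES 1) -> 1
  row 20 [10100]: ((NOT 1 IMPLIES (0 AND 1)) IMPLIES 1) -> 1
  row 21 [10101]: ((NOT 1 IMPLIES (0 AND 1)) IMPLIES 1) -> 1
  row 22 [10110]: ((NOT 1 IMPLIES (0 AND 1)) IMPLIES 1) -> 1
  row 23 [10111]: ((NOT 1 IMPLIES (0 AND 1)) IMPLIES 1) -> 1
  row 24 [11000]: ((NOT 1 IMPLIES (1 AND 1)) IMPLIES 1) -> 1
  row 25 [11001]: ((NOT 1 IMPLIES (1 AND 1)) IMPLIES 1) -> 1
  row 26 [11010]: ((NOT 1 IMPLIES (1 AND 1)) IMPLIES 1) -> 1
  row 27 [11011]: ((NOT 1 IMPLIES (1 AND 1)) IMPLIES 1) -> 1
  row 28 [11100]: ((NOT 1 IMPLIES (1 AND 1)) IMPLIES 1) -> 1
  row 29 [11101]: ((NOT 1 IMPLIES (1 AND 1)) IMPLIES 1) -> 1
  row 30 [11110]: ((NOT 1 IMPLIES (1 AND 1)) IMPLIES 1) -> 1
  row 31 [11111]: ((NOT 1 IMPLIES (1 AND 1)) IMPLIES 1) -> 1
Full result column, 8 rows per line (x1,x2 fixed per line; x3,x4,x5 runs 000..111 left to right):
  rows 0-7 [x1,x2=00]: 11111111  (ones: 8)
  rows 8-15 [x1,x2=01]: 11111111  (ones: 8)
  rows 16-23 [x1,x2=10]: 11111111  (ones: 8)
  rows 24-31 [x1,x2=11]: 11111111  (ones: 8)
Count of 1-rows = 8+8+8+8 = 32

32


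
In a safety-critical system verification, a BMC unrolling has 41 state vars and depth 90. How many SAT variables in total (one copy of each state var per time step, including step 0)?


BMC unrolls to depth k, creating one copy of each state var for steps 0..k.
Step count = 90 + 1 = 91 (steps 0 through 90)
Vars per step = 41
Total = 41 * 91 = 3731

3731


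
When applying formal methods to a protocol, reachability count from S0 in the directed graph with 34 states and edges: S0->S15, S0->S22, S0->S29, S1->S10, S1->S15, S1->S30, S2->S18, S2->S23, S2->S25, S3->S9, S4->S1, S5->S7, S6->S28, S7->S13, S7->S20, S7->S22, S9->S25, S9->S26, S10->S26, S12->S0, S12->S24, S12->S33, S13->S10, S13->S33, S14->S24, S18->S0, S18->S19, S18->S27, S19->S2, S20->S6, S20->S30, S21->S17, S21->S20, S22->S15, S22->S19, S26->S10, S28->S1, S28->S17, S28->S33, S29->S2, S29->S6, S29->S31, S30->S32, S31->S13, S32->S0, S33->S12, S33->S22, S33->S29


BFS from S0:
  layer 0: {S0}
  layer 1: {S15, S22, S29}
  layer 2: {S2, S6, S19, S31}
  layer 3: {S13, S18, S23, S25, S28}
  layer 4: {S1, S10, S17, S27, S33}
  layer 5: {S12, S26, S30}
  layer 6: {S24, S32}
Reachable set: {S0, S1, S2, S6, S10, S12, S13, S15, S17, S18, S19, S22, S23, S24, S25, S26, S27, S28, S29, S30, S31, S32, S33}
Count = 23

23


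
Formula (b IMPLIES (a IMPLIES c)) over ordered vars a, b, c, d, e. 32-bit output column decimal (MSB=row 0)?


Formula: (b IMPLIES (a IMPLIES c)) over a, b, c, d, e (32 rows)
Evaluate each row (bits = a,b,c,d,e, MSB first):
  row 0 [00000]: (0 IMPLIES (0 IMPLIES 0)) -> 1
  row 1 [00001]: (0 IMPLIES (0 IMPLIES 0)) -> 1
  row 2 [00010]: (0 IMPLIES (0 IMPLIES 0)) -> 1
  row 3 [00011]: (0 IMPLIES (0 IMPLIES 0)) -> 1
  row 4 [00100]: (0 IMPLIES (0 IMPLIES 1)) -> 1
  row 5 [00101]: (0 IMPLIES (0 IMPLIES 1)) -> 1
  row 6 [00110]: (0 IMPLIES (0 IMPLIES 1)) -> 1
  row 7 [00111]: (0 IMPLIES (0 IMPLIES 1)) -> 1
  row 8 [01000]: (1 IMPLIES (0 IMPLIES 0)) -> 1
  row 9 [01001]: (1 IMPLIES (0 IMPLIES 0)) -> 1
  row 10 [01010]: (1 IMPLIES (0 IMPLIES 0)) -> 1
  row 11 [01011]: (1 IMPLIES (0 IMPLIES 0)) -> 1
  row 12 [01100]: (1 IMPLIES (0 IMPLIES 1)) -> 1
  row 13 [01101]: (1 IMPLIES (0 IMPLIES 1)) -> 1
  row 14 [01110]: (1 IMPLIES (0 IMPLIES 1)) -> 1
  row 15 [01111]: (1 IMPLIES (0 IMPLIES 1)) -> 1
  row 16 [10000]: (0 IMPLIES (1 IMPLIES 0)) -> 1
  row 17 [10001]: (0 IMPLIES (1 IMPLIES 0)) -> 1
  row 18 [10010]: (0 IMPLIES (1 IMPLIES 0)) -> 1
  row 19 [10011]: (0 IMPLIES (1 IMPLIES 0)) -> 1
  row 20 [10100]: (0 IMPLIES (1 IMPLIES 1)) -> 1
  row 21 [10101]: (0 IMPLIES (1 IMPLIES 1)) -> 1
  row 22 [10110]: (0 IMPLIES (1 IMPLIES 1)) -> 1
  row 23 [10111]: (0 IMPLIES (1 IMPLIES 1)) -> 1
  row 24 [11000]: (1 IMPLIES (1 IMPLIES 0)) -> 0
  row 25 [11001]: (1 IMPLIES (1 IMPLIES 0)) -> 0
  row 26 [11010]: (1 IMPLIES (1 IMPLIES 0)) -> 0
  row 27 [11011]: (1 IMPLIES (1 IMPLIES 0)) -> 0
  row 28 [11100]: (1 IMPLIES (1 IMPLIES 1)) -> 1
  row 29 [11101]: (1 IMPLIES (1 IMPLIES 1)) -> 1
  row 30 [11110]: (1 IMPLIES (1 IMPLIES 1)) -> 1
  row 31 [11111]: (1 IMPLIES (1 IMPLIES 1)) -> 1
Full result column, 4 rows per line (a,b,c fixed per line; d,e runs 00..11 left to right):
  rows 0-3 [a,b,c=000]: 1111  = hex F
  rows 4-7 [a,b,c=001]: 1111  = hex F
  rows 8-11 [a,b,c=010]: 1111  = hex F
  rows 12-15 [a,b,c=011]: 1111  = hex F
  rows 16-19 [a,b,c=100]: 1111  = hex F
  rows 20-23 [a,b,c=101]: 1111  = hex F
  rows 24-27 [a,b,c=110]: 0000  = hex 0
  rows 28-31 [a,b,c=111]: 1111  = hex F
Output column (row 0 .. row 31) = 11111111111111111111111100001111
Output column grouped in 4s = 1111 1111 1111 1111 1111 1111 0000 1111 = 0xFFFFFF0F
Convert to decimal digit by digit (value = value*16 + digit):
  F -> 15
  15*16 + 15 (F) = 255
  255*16 + 15 (F) = 4095
  4095*16 + 15 (F) = 65535
  65535*16 + 15 (F) = 1048575
  1048575*16 + 15 (F) = 16777215
  16777215*16 + 0 = 268435440
  268435440*16 + 15 (F) = 4294967055
Decimal = 4294967055

4294967055


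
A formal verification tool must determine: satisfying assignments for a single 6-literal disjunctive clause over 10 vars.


Step 1: Total=2^10=1024
Step 2: Unsat when all 6 false: 2^4=16
Step 3: Sat=1024-16=1008

1008


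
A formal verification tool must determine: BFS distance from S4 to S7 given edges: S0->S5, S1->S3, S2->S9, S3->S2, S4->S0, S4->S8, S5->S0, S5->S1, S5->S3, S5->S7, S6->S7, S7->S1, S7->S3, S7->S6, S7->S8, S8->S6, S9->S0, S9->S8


BFS layer-by-layer from S4:
  dist 0: {S4}
  dist 1: {S0, S8}
  dist 2: {S5, S6}
  dist 3: {S1, S3, S7}
  -> S7 reached at distance 3
Shortest path length = 3

3


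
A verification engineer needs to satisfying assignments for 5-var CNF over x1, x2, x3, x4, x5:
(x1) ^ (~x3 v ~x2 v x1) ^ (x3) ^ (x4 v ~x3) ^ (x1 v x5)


CNF with 5 clauses over 5 vars (32 assignments).
An assignment satisfies CNF iff every clause has >=1 true literal.
Check each row (bits = x1,x2,x3,x4,x5; clause T/F shown):
  row 0 [00000]: clauses=FTFTF -> 0
  row 1 [00001]: clauses=FTFTT -> 0
  row 2 [00010]: clauses=FTFTF -> 0
  row 3 [00011]: clauses=FTFTT -> 0
  row 4 [00100]: clauses=FTTFF -> 0
  row 5 [00101]: clauses=FTTFT -> 0
  row 6 [00110]: clauses=FTTTF -> 0
  row 7 [00111]: clauses=FTTTT -> 0
  row 8 [01000]: clauses=FTFTF -> 0
  row 9 [01001]: clauses=FTFTT -> 0
  row 10 [01010]: clauses=FTFTF -> 0
  row 11 [01011]: clauses=FTFTT -> 0
  row 12 [01100]: clauses=FFTFF -> 0
  row 13 [01101]: clauses=FFTFT -> 0
  row 14 [01110]: clauses=FFTTF -> 0
  row 15 [01111]: clauses=FFTTT -> 0
  row 16 [10000]: clauses=TTFTT -> 0
  row 17 [10001]: clauses=TTFTT -> 0
  row 18 [10010]: clauses=TTFTT -> 0
  row 19 [10011]: clauses=TTFTT -> 0
  row 20 [10100]: clauses=TTTFT -> 0
  row 21 [10101]: clauses=TTTFT -> 0
  row 22 [10110]: clauses=TTTTT -> 1
  row 23 [10111]: clauses=TTTTT -> 1
  row 24 [11000]: clauses=TTFTT -> 0
  row 25 [11001]: clauses=TTFTT -> 0
  row 26 [11010]: clauses=TTFTT -> 0
  row 27 [11011]: clauses=TTFTT -> 0
  row 28 [11100]: clauses=TTTFT -> 0
  row 29 [11101]: clauses=TTTFT -> 0
  row 30 [11110]: clauses=TTTTT -> 1
  row 31 [11111]: clauses=TTTTT -> 1
Full result column, 8 rows per line (x1,x2 fixed per line; x3,x4,x5 runs 000..111 left to right):
  rows 0-7 [x1,x2=00]: 00000000  (ones: 0)
  rows 8-15 [x1,x2=01]: 00000000  (ones: 0)
  rows 16-23 [x1,x2=10]: 00000011  (ones: 2)
  rows 24-31 [x1,x2=11]: 00000011  (ones: 2)
Satisfying assignments = 0+0+2+2 = 4

4


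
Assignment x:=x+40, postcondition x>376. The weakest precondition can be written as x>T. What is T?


Formula: wp(x:=E, P) = P[E/x] (substitute E for x in postcondition)
Step 1: Postcondition: x>376
Step 2: Substitute x+40 for x: x+40>376
Step 3: Solve for x: x > 376-40 = 336

336


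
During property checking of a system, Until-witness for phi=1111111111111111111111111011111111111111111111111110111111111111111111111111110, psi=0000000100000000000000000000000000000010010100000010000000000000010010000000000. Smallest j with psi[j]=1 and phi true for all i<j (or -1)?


(phi U psi) at 0: need smallest j with psi[j]=1 and phi[i]=1 for all i in [0,j).
Scan from step 0:
  step 0: phi=1, psi=0 -> continue
  step 1: phi=1, psi=0 -> continue
  step 2: phi=1, psi=0 -> continue
  step 3: phi=1, psi=0 -> continue
  step 7: psi=1 and phi held for [0,7) -> witness found
Witness step = 7

7


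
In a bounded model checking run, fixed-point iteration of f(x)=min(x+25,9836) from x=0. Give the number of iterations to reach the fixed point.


Step 1: x=0, cap=9836, increment=25
Step 2: x grows by 25 each step until capped at 9836; fixed point is x=9836
Step 3: iterations = ceil(9836/25) = 394

394


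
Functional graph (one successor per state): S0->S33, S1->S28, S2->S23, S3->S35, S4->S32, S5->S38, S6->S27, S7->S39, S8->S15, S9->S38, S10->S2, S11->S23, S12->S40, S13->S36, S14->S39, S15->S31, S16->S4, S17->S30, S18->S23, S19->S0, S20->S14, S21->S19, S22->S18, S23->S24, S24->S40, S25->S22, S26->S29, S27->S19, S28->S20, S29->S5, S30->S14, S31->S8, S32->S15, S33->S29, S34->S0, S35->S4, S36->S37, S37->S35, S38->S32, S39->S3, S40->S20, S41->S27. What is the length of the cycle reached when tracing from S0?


Trace from S0 until a state repeats:
  S0 -> S33 -> S29 -> S5 -> S38 -> S32 -> S15 -> S31 -> S8 -> S15
S15 first seen at step 6, revisited at step 9.
Cycle length = 9 - 6 = 3

3


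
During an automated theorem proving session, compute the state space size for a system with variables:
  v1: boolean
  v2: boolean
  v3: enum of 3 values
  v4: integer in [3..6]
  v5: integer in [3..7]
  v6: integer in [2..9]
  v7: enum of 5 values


State space = product of domain sizes of all variables.
Domain sizes:
  v1 (boolean): 2
  v2 (boolean): 2
  v3 (enum of 3 values): 3
  v4 (integer in [3..6]): 4
  v5 (integer in [3..7]): 5
  v6 (integer in [2..9]): 8
  v7 (enum of 5 values): 5
Product = 2 * 2 * 3 * 4 * 5 * 8 * 5 = 9600

9600


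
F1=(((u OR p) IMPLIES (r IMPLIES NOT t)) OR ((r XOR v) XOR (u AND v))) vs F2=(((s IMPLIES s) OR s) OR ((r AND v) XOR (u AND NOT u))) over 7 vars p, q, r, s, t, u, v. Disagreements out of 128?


F1 = (((u OR p) IMPLIES (r IMPLIES NOT t)) OR ((r XOR v) XOR (u AND v)))
F2 = (((s IMPLIES s) OR s) OR ((r AND v) XOR (u AND NOT u)))
Evaluate both on each of 128 rows (bits = p,q,r,s,t,u,v):
  row 0 [0000000]: F1=1 F2=1 -> 0
  row 1 [0000001]: F1=1 F2=1 -> 0
  row 2 [0000010]: F1=1 F2=1 -> 0
  row 3 [0000011]: F1=1 F2=1 -> 0
  row 4 [0000100]: F1=1 F2=1 -> 0
  (every remaining row is evaluated the same way; all 128 results are listed next)
Full result column, 8 rows per line (p,q,r,s fixed per line; t,u,v runs 000..111 left to right):
  rows 0-7 [p,q,r,s=0000]: 00000000  (ones: 0)
  rows 8-15 [p,q,r,s=0001]: 00000000  (ones: 0)
  rows 16-23 [p,q,r,s=0010]: 00000000  (ones: 0)
  rows 24-31 [p,q,r,s=0011]: 00000000  (ones: 0)
  rows 32-39 [p,q,r,s=0100]: 00000000  (ones: 0)
  rows 40-47 [p,q,r,s=0101]: 00000000  (ones: 0)
  rows 48-55 [p,q,r,s=0110]: 00000000  (ones: 0)
  rows 56-63 [p,q,r,s=0111]: 00000000  (ones: 0)
  rows 64-71 [p,q,r,s=1000]: 00000000  (ones: 0)
  rows 72-79 [p,q,r,s=1001]: 00000000  (ones: 0)
  rows 80-87 [p,q,r,s=1010]: 00000100  (ones: 1)
  rows 88-95 [p,q,r,s=1011]: 00000100  (ones: 1)
  rows 96-103 [p,q,r,s=1100]: 00000000  (ones: 0)
  rows 104-111 [p,q,r,s=1101]: 00000000  (ones: 0)
  rows 112-119 [p,q,r,s=1110]: 00000100  (ones: 1)
  rows 120-127 [p,q,r,s=1111]: 00000100  (ones: 1)
Disagreements = 0+0+0+0+0+0+0+0+0+0+1+1+0+0+1+1 = 4

4


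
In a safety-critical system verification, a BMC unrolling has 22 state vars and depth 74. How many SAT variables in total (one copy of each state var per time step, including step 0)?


BMC unrolls to depth k, creating one copy of each state var for steps 0..k.
Step count = 74 + 1 = 75 (steps 0 through 74)
Vars per step = 22
Total = 22 * 75 = 1650

1650


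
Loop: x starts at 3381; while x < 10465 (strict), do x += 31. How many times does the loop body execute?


Step 1: x goes from 3381 toward 10465 by 31; the body runs while x<10465, so iterations = ceil((bound-start)/step)
Step 2: Distance=7084
Step 3: ceil(7084/31)=229

229


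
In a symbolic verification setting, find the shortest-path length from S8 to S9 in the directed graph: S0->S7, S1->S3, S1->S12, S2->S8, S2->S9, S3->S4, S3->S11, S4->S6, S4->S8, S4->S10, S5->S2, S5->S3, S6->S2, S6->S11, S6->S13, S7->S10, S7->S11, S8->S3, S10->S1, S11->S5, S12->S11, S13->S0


BFS layer-by-layer from S8:
  dist 0: {S8}
  dist 1: {S3}
  dist 2: {S4, S11}
  dist 3: {S5, S6, S10}
  dist 4: {S1, S2, S13}
  dist 5: {S0, S9, S12}
  -> S9 reached at distance 5
Shortest path length = 5

5


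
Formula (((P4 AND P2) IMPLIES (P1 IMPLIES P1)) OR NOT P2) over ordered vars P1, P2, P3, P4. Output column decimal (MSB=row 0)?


Formula: (((P4 AND P2) IMPLIES (P1 IMPLIES P1)) OR NOT P2) over P1, P2, P3, P4 (16 rows)
Evaluate each row (bits = P1,P2,P3,P4, MSB first):
  row 0 [0000]: (((0 AND 0) IMPLIES (0 IMPLIES 0)) OR NOT 0) -> 1
  row 1 [0001]: (((1 AND 0) IMPLIES (0 IMPLIES 0)) OR NOT 0) -> 1
  row 2 [0010]: (((0 AND 0) IMPLIES (0 IMPLIES 0)) OR NOT 0) -> 1
  row 3 [0011]: (((1 AND 0) IMPLIES (0 IMPLIES 0)) OR NOT 0) -> 1
  row 4 [0100]: (((0 AND 1) IMPLIES (0 IMPLIES 0)) OR NOT 1) -> 1
  row 5 [0101]: (((1 AND 1) IMPLIES (0 IMPLIES 0)) OR NOT 1) -> 1
  row 6 [0110]: (((0 AND 1) IMPLIES (0 IMPLIES 0)) OR NOT 1) -> 1
  row 7 [0111]: (((1 AND 1) IMPLIES (0 IMPLIES 0)) OR NOT 1) -> 1
  row 8 [1000]: (((0 AND 0) IMPLIES (1 IMPLIES 1)) OR NOT 0) -> 1
  row 9 [1001]: (((1 AND 0) IMPLIES (1 IMPLIES 1)) OR NOT 0) -> 1
  row 10 [1010]: (((0 AND 0) IMPLIES (1 IMPLIES 1)) OR NOT 0) -> 1
  row 11 [1011]: (((1 AND 0) IMPLIES (1 IMPLIES 1)) OR NOT 0) -> 1
  row 12 [1100]: (((0 AND 1) IMPLIES (1 IMPLIES 1)) OR NOT 1) -> 1
  row 13 [1101]: (((1 AND 1) IMPLIES (1 IMPLIES 1)) OR NOT 1) -> 1
  row 14 [1110]: (((0 AND 1) IMPLIES (1 IMPLIES 1)) OR NOT 1) -> 1
  row 15 [1111]: (((1 AND 1) IMPLIES (1 IMPLIES 1)) OR NOT 1) -> 1
Full result column, 4 rows per line (P1,P2 fixed per line; P3,P4 runs 00..11 left to right):
  rows 0-3 [P1,P2=00]: 1111  = hex F
  rows 4-7 [P1,P2=01]: 1111  = hex F
  rows 8-11 [P1,P2=10]: 1111  = hex F
  rows 12-15 [P1,P2=11]: 1111  = hex F
Output column (row 0 .. row 15) = 1111111111111111
Output column grouped in 4s = 1111 1111 1111 1111 = 0xFFFF
Convert to decimal digit by digit (value = value*16 + digit):
  F -> 15
  15*16 + 15 (F) = 255
  255*16 + 15 (F) = 4095
  4095*16 + 15 (F) = 65535
Decimal = 65535

65535


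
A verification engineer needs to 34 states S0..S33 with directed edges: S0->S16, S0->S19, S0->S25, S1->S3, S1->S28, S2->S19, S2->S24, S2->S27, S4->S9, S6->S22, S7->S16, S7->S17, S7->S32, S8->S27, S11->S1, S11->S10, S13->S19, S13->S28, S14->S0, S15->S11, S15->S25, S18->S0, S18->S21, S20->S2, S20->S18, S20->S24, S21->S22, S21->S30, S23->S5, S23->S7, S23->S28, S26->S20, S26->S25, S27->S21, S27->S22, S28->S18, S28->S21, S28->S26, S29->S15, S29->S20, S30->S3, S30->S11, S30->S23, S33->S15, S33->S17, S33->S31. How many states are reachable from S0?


BFS from S0:
  layer 0: {S0}
  layer 1: {S16, S19, S25}
Reachable set: {S0, S16, S19, S25}
Count = 4

4


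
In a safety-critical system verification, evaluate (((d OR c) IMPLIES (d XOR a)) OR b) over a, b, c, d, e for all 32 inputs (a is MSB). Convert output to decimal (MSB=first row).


Formula: (((d OR c) IMPLIES (d XOR a)) OR b) over a, b, c, d, e (32 rows)
Evaluate each row (bits = a,b,c,d,e, MSB first):
  row 0 [00000]: (((0 OR 0) IMPLIES (0 XOR 0)) OR 0) -> 1
  row 1 [00001]: (((0 OR 0) IMPLIES (0 XOR 0)) OR 0) -> 1
  row 2 [00010]: (((1 OR 0) IMPLIES (1 XOR 0)) OR 0) -> 1
  row 3 [00011]: (((1 OR 0) IMPLIES (1 XOR 0)) OR 0) -> 1
  row 4 [00100]: (((0 OR 1) IMPLIES (0 XOR 0)) OR 0) -> 0
  row 5 [00101]: (((0 OR 1) IMPLIES (0 XOR 0)) OR 0) -> 0
  row 6 [00110]: (((1 OR 1) IMPLIES (1 XOR 0)) OR 0) -> 1
  row 7 [00111]: (((1 OR 1) IMPLIES (1 XOR 0)) OR 0) -> 1
  row 8 [01000]: (((0 OR 0) IMPLIES (0 XOR 0)) OR 1) -> 1
  row 9 [01001]: (((0 OR 0) IMPLIES (0 XOR 0)) OR 1) -> 1
  row 10 [01010]: (((1 OR 0) IMPLIES (1 XOR 0)) OR 1) -> 1
  row 11 [01011]: (((1 OR 0) IMPLIES (1 XOR 0)) OR 1) -> 1
  row 12 [01100]: (((0 OR 1) IMPLIES (0 XOR 0)) OR 1) -> 1
  row 13 [01101]: (((0 OR 1) IMPLIES (0 XOR 0)) OR 1) -> 1
  row 14 [01110]: (((1 OR 1) IMPLIES (1 XOR 0)) OR 1) -> 1
  row 15 [01111]: (((1 OR 1) IMPLIES (1 XOR 0)) OR 1) -> 1
  row 16 [10000]: (((0 OR 0) IMPLIES (0 XOR 1)) OR 0) -> 1
  row 17 [10001]: (((0 OR 0) IMPLIES (0 XOR 1)) OR 0) -> 1
  row 18 [10010]: (((1 OR 0) IMPLIES (1 XOR 1)) OR 0) -> 0
  row 19 [10011]: (((1 OR 0) IMPLIES (1 XOR 1)) OR 0) -> 0
  row 20 [10100]: (((0 OR 1) IMPLIES (0 XOR 1)) OR 0) -> 1
  row 21 [10101]: (((0 OR 1) IMPLIES (0 XOR 1)) OR 0) -> 1
  row 22 [10110]: (((1 OR 1) IMPLIES (1 XOR 1)) OR 0) -> 0
  row 23 [10111]: (((1 OR 1) IMPLIES (1 XOR 1)) OR 0) -> 0
  row 24 [11000]: (((0 OR 0) IMPLIES (0 XOR 1)) OR 1) -> 1
  row 25 [11001]: (((0 OR 0) IMPLIES (0 XOR 1)) OR 1) -> 1
  row 26 [11010]: (((1 OR 0) IMPLIES (1 XOR 1)) OR 1) -> 1
  row 27 [11011]: (((1 OR 0) IMPLIES (1 XOR 1)) OR 1) -> 1
  row 28 [11100]: (((0 OR 1) IMPLIES (0 XOR 1)) OR 1) -> 1
  row 29 [11101]: (((0 OR 1) IMPLIES (0 XOR 1)) OR 1) -> 1
  row 30 [11110]: (((1 OR 1) IMPLIES (1 XOR 1)) OR 1) -> 1
  row 31 [11111]: (((1 OR 1) IMPLIES (1 XOR 1)) OR 1) -> 1
Full result column, 4 rows per line (a,b,c fixed per line; d,e runs 00..11 left to right):
  rows 0-3 [a,b,c=000]: 1111  = hex F
  rows 4-7 [a,b,c=001]: 0011  = hex 3
  rows 8-11 [a,b,c=010]: 1111  = hex F
  rows 12-15 [a,b,c=011]: 1111  = hex F
  rows 16-19 [a,b,c=100]: 1100  = hex C
  rows 20-23 [a,b,c=101]: 1100  = hex C
  rows 24-27 [a,b,c=110]: 1111  = hex F
  rows 28-31 [a,b,c=111]: 1111  = hex F
Output column (row 0 .. row 31) = 11110011111111111100110011111111
Output column grouped in 4s = 1111 0011 1111 1111 1100 1100 1111 1111 = 0xF3FFCCFF
Convert to decimal digit by digit (value = value*16 + digit):
  F -> 15
  15*16 + 3 = 243
  243*16 + 15 (F) = 3903
  3903*16 + 15 (F) = 62463
  62463*16 + 12 (C) = 999420
  999420*16 + 12 (C) = 15990732
  15990732*16 + 15 (F) = 255851727
  255851727*16 + 15 (F) = 4093627647
Decimal = 4093627647

4093627647


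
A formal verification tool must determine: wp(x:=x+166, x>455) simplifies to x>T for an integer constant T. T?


Formula: wp(x:=E, P) = P[E/x] (substitute E for x in postcondition)
Step 1: Postcondition: x>455
Step 2: Substitute x+166 for x: x+166>455
Step 3: Solve for x: x > 455-166 = 289

289


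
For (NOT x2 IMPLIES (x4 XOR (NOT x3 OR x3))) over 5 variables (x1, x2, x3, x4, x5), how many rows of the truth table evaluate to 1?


Formula: (NOT x2 IMPLIES (x4 XOR (NOT x3 OR x3))) over 5 vars (32 rows)
Evaluate each row (x1, x2, x3, x4, x5 as bits, MSB first):
  row 0 [00000]: (NOT 0 IMPLIES (0 XOR (NOT 0 OR 0))) -> 1
  row 1 [00001]: (NOT 0 IMPLIES (0 XOR (NOT 0 OR 0))) -> 1
  row 2 [00010]: (NOT 0 IMPLIES (1 XOR (NOT 0 OR 0))) -> 0
  row 3 [00011]: (NOT 0 IMPLIES (1 XOR (NOT 0 OR 0))) -> 0
  row 4 [00100]: (NOT 0 IMPLIES (0 XOR (NOT 1 OR 1))) -> 1
  row 5 [00101]: (NOT 0 IMPLIES (0 XOR (NOT 1 OR 1))) -> 1
  row 6 [00110]: (NOT 0 IMPLIES (1 XOR (NOT 1 OR 1))) -> 0
  row 7 [00111]: (NOT 0 IMPLIES (1 XOR (NOT 1 OR 1))) -> 0
  row 8 [01000]: (NOT 1 IMPLIES (0 XOR (NOT 0 OR 0))) -> 1
  row 9 [01001]: (NOT 1 IMPLIES (0 XOR (NOT 0 OR 0))) -> 1
  row 10 [01010]: (NOT 1 IMPLIES (1 XOR (NOT 0 OR 0))) -> 1
  row 11 [01011]: (NOT 1 IMPLIES (1 XOR (NOT 0 OR 0))) -> 1
  row 12 [01100]: (NOT 1 IMPLIES (0 XOR (NOT 1 OR 1))) -> 1
  row 13 [01101]: (NOT 1 IMPLIES (0 XOR (NOT 1 OR 1))) -> 1
  row 14 [01110]: (NOT 1 IMPLIES (1 XOR (NOT 1 OR 1))) -> 1
  row 15 [01111]: (NOT 1 IMPLIES (1 XOR (NOT 1 OR 1))) -> 1
  row 16 [10000]: (NOT 0 IMPLIES (0 XOR (NOT 0 OR 0))) -> 1
  row 17 [10001]: (NOT 0 IMPLIES (0 XOR (NOT 0 OR 0))) -> 1
  row 18 [10010]: (NOT 0 IMPLIES (1 XOR (NOT 0 OR 0))) -> 0
  row 19 [10011]: (NOT 0 IMPLIES (1 XOR (NOT 0 OR 0))) -> 0
  row 20 [10100]: (NOT 0 IMPLIES (0 XOR (NOT 1 OR 1))) -> 1
  row 21 [10101]: (NOT 0 IMPLIES (0 XOR (NOT 1 OR 1))) -> 1
  row 22 [10110]: (NOT 0 IMPLIES (1 XOR (NOT 1 OR 1))) -> 0
  row 23 [10111]: (NOT 0 IMPLIES (1 XOR (NOT 1 OR 1))) -> 0
  row 24 [11000]: (NOT 1 IMPLIES (0 XOR (NOT 0 OR 0))) -> 1
  row 25 [11001]: (NOT 1 IMPLIES (0 XOR (NOT 0 OR 0))) -> 1
  row 26 [11010]: (NOT 1 IMPLIES (1 XOR (NOT 0 OR 0))) -> 1
  row 27 [11011]: (NOT 1 IMPLIES (1 XOR (NOT 0 OR 0))) -> 1
  row 28 [11100]: (NOT 1 IMPLIES (0 XOR (NOT 1 OR 1))) -> 1
  row 29 [11101]: (NOT 1 IMPLIES (0 XOR (NOT 1 OR 1))) -> 1
  row 30 [11110]: (NOT 1 IMPLIES (1 XOR (NOT 1 OR 1))) -> 1
  row 31 [11111]: (NOT 1 IMPLIES (1 XOR (NOT 1 OR 1))) -> 1
Full result column, 8 rows per line (x1,x2 fixed per line; x3,x4,x5 runs 000..111 left to right):
  rows 0-7 [x1,x2=00]: 11001100  (ones: 4)
  rows 8-15 [x1,x2=01]: 11111111  (ones: 8)
  rows 16-23 [x1,x2=10]: 11001100  (ones: 4)
  rows 24-31 [x1,x2=11]: 11111111  (ones: 8)
Count of 1-rows = 4+8+4+8 = 24

24


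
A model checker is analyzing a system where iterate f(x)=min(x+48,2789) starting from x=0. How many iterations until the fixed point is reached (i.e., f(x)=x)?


Step 1: x=0, cap=2789, increment=48
Step 2: x grows by 48 each step until capped at 2789; fixed point is x=2789
Step 3: iterations = ceil(2789/48) = 59

59


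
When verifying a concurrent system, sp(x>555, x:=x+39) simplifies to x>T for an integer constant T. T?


Formula: sp(P, x:=E) = exists old_x. (x = E[old_x/x]) AND P[old_x/x] (old_x is the value of x before the assignment; eliminate old_x by solving x = E[old_x/x] for old_x)
Step 1: Precondition P: x>555, i.e. old_x > 555
Step 2: Assignment gives x = old_x + 39, so old_x = x - 39
Step 3: Substitute into P: x - 39 > 555
Step 4: Simplify: x > 555+39 = 594

594


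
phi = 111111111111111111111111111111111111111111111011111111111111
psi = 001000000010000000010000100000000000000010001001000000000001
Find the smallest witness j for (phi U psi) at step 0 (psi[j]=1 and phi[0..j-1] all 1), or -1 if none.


(phi U psi) at 0: need smallest j with psi[j]=1 and phi[i]=1 for all i in [0,j).
Scan from step 0:
  step 0: phi=1, psi=0 -> continue
  step 1: phi=1, psi=0 -> continue
  step 2: psi=1 and phi held for [0,2) -> witness found
Witness step = 2

2


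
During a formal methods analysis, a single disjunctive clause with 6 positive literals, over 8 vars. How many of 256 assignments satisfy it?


Step 1: Total=2^8=256
Step 2: Unsat when all 6 false: 2^2=4
Step 3: Sat=256-4=252

252


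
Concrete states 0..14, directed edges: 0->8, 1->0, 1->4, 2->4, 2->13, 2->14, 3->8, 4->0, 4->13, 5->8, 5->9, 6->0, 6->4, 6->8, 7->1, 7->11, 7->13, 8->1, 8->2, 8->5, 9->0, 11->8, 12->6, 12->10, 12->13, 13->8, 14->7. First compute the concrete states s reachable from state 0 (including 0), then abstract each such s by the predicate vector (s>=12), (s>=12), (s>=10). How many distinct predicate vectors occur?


BFS from 0:
Concrete reachable: {0, 1, 2, 4, 5, 7, 8, 9, 11, 13, 14}
Abstract via predicates (s>=12), (s>=12), (s>=10):
  (0,0,0) <- {0, 1, 2, 4, 5, 7, 8, 9}
  (0,0,1) <- {11}
  (1,1,1) <- {13, 14}
Distinct abstract states = 3

3


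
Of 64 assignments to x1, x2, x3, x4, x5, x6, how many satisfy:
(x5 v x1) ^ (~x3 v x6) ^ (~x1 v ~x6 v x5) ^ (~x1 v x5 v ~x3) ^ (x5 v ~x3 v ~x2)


CNF with 5 clauses over 6 vars (64 assignments).
An assignment satisfies CNF iff every clause has >=1 true literal.
Check each row (bits = x1,x2,x3,x4,x5,x6; clause T/F shown):
  row 0 [000000]: clauses=FTTTT -> 0
  row 1 [000001]: clauses=FTTTT -> 0
  row 2 [000010]: clauses=TTTTT -> 1
  row 3 [000011]: clauses=TTTTT -> 1
  row 4 [000100]: clauses=FTTTT -> 0
  (every remaining row is evaluated the same way; all 64 results are listed next)
Full result column, 8 rows per line (x1,x2,x3 fixed per line; x4,x5,x6 runs 000..111 left to right):
  rows 0-7 [x1,x2,x3=000]: 00110011  (ones: 4)
  rows 8-15 [x1,x2,x3=001]: 00010001  (ones: 2)
  rows 16-23 [x1,x2,x3=010]: 00110011  (ones: 4)
  rows 24-31 [x1,x2,x3=011]: 00010001  (ones: 2)
  rows 32-39 [x1,x2,x3=100]: 10111011  (ones: 6)
  rows 40-47 [x1,x2,x3=101]: 00010001  (ones: 2)
  rows 48-55 [x1,x2,x3=110]: 10111011  (ones: 6)
  rows 56-63 [x1,x2,x3=111]: 00010001  (ones: 2)
Satisfying assignments = 4+2+4+2+6+2+6+2 = 28

28


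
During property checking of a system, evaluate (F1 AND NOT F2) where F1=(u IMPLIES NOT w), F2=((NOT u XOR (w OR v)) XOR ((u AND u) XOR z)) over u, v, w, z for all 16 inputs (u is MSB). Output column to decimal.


F1 = (u IMPLIES NOT w)
F2 = ((NOT u XOR (w OR v)) XOR ((u AND u) XOR z))
Counterexample to F1=>F2 is where F1=1 and F2=0.
Evaluate each row (bits = u,v,w,z, MSB first):
  row 0 [0000]: F1=1 F2=1 -> F1&~F2 -> 0
  row 1 [0001]: F1=1 F2=0 -> F1&~F2 -> 1
  row 2 [0010]: F1=1 F2=0 -> F1&~F2 -> 1
  row 3 [0011]: F1=1 F2=1 -> F1&~F2 -> 0
  row 4 [0100]: F1=1 F2=0 -> F1&~F2 -> 1
  row 5 [0101]: F1=1 F2=1 -> F1&~F2 -> 0
  row 6 [0110]: F1=1 F2=0 -> F1&~F2 -> 1
  row 7 [0111]: F1=1 F2=1 -> F1&~F2 -> 0
  row 8 [1000]: F1=1 F2=1 -> F1&~F2 -> 0
  row 9 [1001]: F1=1 F2=0 -> F1&~F2 -> 1
  row 10 [1010]: F1=0 F2=0 -> F1&~F2 -> 0
  row 11 [1011]: F1=0 F2=1 -> F1&~F2 -> 0
  row 12 [1100]: F1=1 F2=0 -> F1&~F2 -> 1
  row 13 [1101]: F1=1 F2=1 -> F1&~F2 -> 0
  row 14 [1110]: F1=0 F2=0 -> F1&~F2 -> 0
  row 15 [1111]: F1=0 F2=1 -> F1&~F2 -> 0
Full result column, 4 rows per line (u,v fixed per line; w,z runs 00..11 left to right):
  rows 0-3 [u,v=00]: 0110  = hex 6
  rows 4-7 [u,v=01]: 1010  = hex A
  rows 8-11 [u,v=10]: 0100  = hex 4
  rows 12-15 [u,v=11]: 1000  = hex 8
Counterexample vector (row 0 .. row 15) = 0110101001001000
Output column grouped in 4s = 0110 1010 0100 1000 = 0x6A48
Convert to decimal digit by digit (value = value*16 + digit):
  6 -> 6
  6*16 + 10 (A) = 106
  106*16 + 4 = 1700
  1700*16 + 8 = 27208
Decimal = 27208

27208


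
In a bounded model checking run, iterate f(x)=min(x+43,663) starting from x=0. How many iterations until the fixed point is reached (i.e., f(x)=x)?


Step 1: x=0, cap=663, increment=43
Step 2: x grows by 43 each step until capped at 663; fixed point is x=663
Step 3: iterations = ceil(663/43) = 16

16


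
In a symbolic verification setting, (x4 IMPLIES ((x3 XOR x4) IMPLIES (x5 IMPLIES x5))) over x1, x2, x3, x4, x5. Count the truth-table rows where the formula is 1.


Formula: (x4 IMPLIES ((x3 XOR x4) IMPLIES (x5 IMPLIES x5))) over 5 vars (32 rows)
Evaluate each row (x1, x2, x3, x4, x5 as bits, MSB first):
  row 0 [00000]: (0 IMPLIES ((0 XOR 0) IMPLIES (0 IMPLIES 0))) -> 1
  row 1 [00001]: (0 IMPLIES ((0 XOR 0) IMPLIES (1 IMPLIES 1))) -> 1
  row 2 [00010]: (1 IMPLIES ((0 XOR 1) IMPLIES (0 IMPLIES 0))) -> 1
  row 3 [00011]: (1 IMPLIES ((0 XOR 1) IMPLIES (1 IMPLIES 1))) -> 1
  row 4 [00100]: (0 IMPLIES ((1 XOR 0) IMPLIES (0 IMPLIES 0))) -> 1
  row 5 [00101]: (0 IMPLIES ((1 XOR 0) IMPLIES (1 IMPLIES 1))) -> 1
  row 6 [00110]: (1 IMPLIES ((1 XOR 1) IMPLIES (0 IMPLIES 0))) -> 1
  row 7 [00111]: (1 IMPLIES ((1 XOR 1) IMPLIES (1 IMPLIES 1))) -> 1
  row 8 [01000]: (0 IMPLIES ((0 XOR 0) IMPLIES (0 IMPLIES 0))) -> 1
  row 9 [01001]: (0 IMPLIES ((0 XOR 0) IMPLIES (1 IMPLIES 1))) -> 1
  row 10 [01010]: (1 IMPLIES ((0 XOR 1) IMPLIES (0 IMPLIES 0))) -> 1
  row 11 [01011]: (1 IMPLIES ((0 XOR 1) IMPLIES (1 IMPLIES 1))) -> 1
  row 12 [01100]: (0 IMPLIES ((1 XOR 0) IMPLIES (0 IMPLIES 0))) -> 1
  row 13 [01101]: (0 IMPLIES ((1 XOR 0) IMPLIES (1 IMPLIES 1))) -> 1
  row 14 [01110]: (1 IMPLIES ((1 XOR 1) IMPLIES (0 IMPLIES 0))) -> 1
  row 15 [01111]: (1 IMPLIES ((1 XOR 1) IMPLIES (1 IMPLIES 1))) -> 1
  row 16 [10000]: (0 IMPLIES ((0 XOR 0) IMPLIES (0 IMPLIES 0))) -> 1
  row 17 [10001]: (0 IMPLIES ((0 XOR 0) IMPLIES (1 IMPLIES 1))) -> 1
  row 18 [10010]: (1 IMPLIES ((0 XOR 1) IMPLIES (0 IMPLIES 0))) -> 1
  row 19 [10011]: (1 IMPLIES ((0 XOR 1) IMPLIES (1 IMPLIES 1))) -> 1
  row 20 [10100]: (0 IMPLIES ((1 XOR 0) IMPLIES (0 IMPLIES 0))) -> 1
  row 21 [10101]: (0 IMPLIES ((1 XOR 0) IMPLIES (1 IMPLIES 1))) -> 1
  row 22 [10110]: (1 IMPLIES ((1 XOR 1) IMPLIES (0 IMPLIES 0))) -> 1
  row 23 [10111]: (1 IMPLIES ((1 XOR 1) IMPLIES (1 IMPLIES 1))) -> 1
  row 24 [11000]: (0 IMPLIES ((0 XOR 0) IMPLIES (0 IMPLIES 0))) -> 1
  row 25 [11001]: (0 IMPLIES ((0 XOR 0) IMPLIES (1 IMPLIES 1))) -> 1
  row 26 [11010]: (1 IMPLIES ((0 XOR 1) IMPLIES (0 IMPLIES 0))) -> 1
  row 27 [11011]: (1 IMPLIES ((0 XOR 1) IMPLIES (1 IMPLIES 1))) -> 1
  row 28 [11100]: (0 IMPLIES ((1 XOR 0) IMPLIES (0 IMPLIES 0))) -> 1
  row 29 [11101]: (0 IMPLIES ((1 XOR 0) IMPLIES (1 IMPLIES 1))) -> 1
  row 30 [11110]: (1 IMPLIES ((1 XOR 1) IMPLIES (0 IMPLIES 0))) -> 1
  row 31 [11111]: (1 IMPLIES ((1 XOR 1) IMPLIES (1 IMPLIES 1))) -> 1
Full result column, 8 rows per line (x1,x2 fixed per line; x3,x4,x5 runs 000..111 left to right):
  rows 0-7 [x1,x2=00]: 11111111  (ones: 8)
  rows 8-15 [x1,x2=01]: 11111111  (ones: 8)
  rows 16-23 [x1,x2=10]: 11111111  (ones: 8)
  rows 24-31 [x1,x2=11]: 11111111  (ones: 8)
Count of 1-rows = 8+8+8+8 = 32

32


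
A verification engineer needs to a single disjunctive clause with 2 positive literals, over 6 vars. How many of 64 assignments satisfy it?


Step 1: Total=2^6=64
Step 2: Unsat when all 2 false: 2^4=16
Step 3: Sat=64-16=48

48
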